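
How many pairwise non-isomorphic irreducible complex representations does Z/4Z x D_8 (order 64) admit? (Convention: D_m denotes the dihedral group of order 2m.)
28

Explanation: The number of irreducible complex representations of a finite group equals its number of conjugacy classes. For a direct product, #classes(G x H) = #classes(G) * #classes(H). Z/4Z has 4 classes (abelian), D_8 has 7 classes, so 4 * 7 = 28, so Z/4Z x D_8 (order 64) has exactly 28 irreducible complex representations.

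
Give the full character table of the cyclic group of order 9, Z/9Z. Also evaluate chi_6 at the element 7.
Character table of Z/9Z (irreps indexed chi_0,...,chi_8 with chi_k(m) = zeta_9^(k*m), zeta_9 = exp(2*pi*i/9)):
  irrep \ class  {0} (size 1)  {1} (size 1)    {2} (size 1)    {3} (size 1)    {4} (size 1)    {5} (size 1)    {6} (size 1)    {7} (size 1)    {8} (size 1)  
  chi_0          1             1               1               1               1               1               1               1               1             
  chi_1          1             exp(2*I*pi/9)   exp(4*I*pi/9)   exp(2*I*pi/3)   exp(8*I*pi/9)   exp(-8*I*pi/9)  exp(-2*I*pi/3)  exp(-4*I*pi/9)  exp(-2*I*pi/9)
  chi_2          1             exp(4*I*pi/9)   exp(8*I*pi/9)   exp(-2*I*pi/3)  exp(-2*I*pi/9)  exp(2*I*pi/9)   exp(2*I*pi/3)   exp(-8*I*pi/9)  exp(-4*I*pi/9)
  chi_3          1             exp(2*I*pi/3)   exp(-2*I*pi/3)  1               exp(2*I*pi/3)   exp(-2*I*pi/3)  1               exp(2*I*pi/3)   exp(-2*I*pi/3)
  chi_4          1             exp(8*I*pi/9)   exp(-2*I*pi/9)  exp(2*I*pi/3)   exp(-4*I*pi/9)  exp(4*I*pi/9)   exp(-2*I*pi/3)  exp(2*I*pi/9)   exp(-8*I*pi/9)
  chi_5          1             exp(-8*I*pi/9)  exp(2*I*pi/9)   exp(-2*I*pi/3)  exp(4*I*pi/9)   exp(-4*I*pi/9)  exp(2*I*pi/3)   exp(-2*I*pi/9)  exp(8*I*pi/9) 
  chi_6          1             exp(-2*I*pi/3)  exp(2*I*pi/3)   1               exp(-2*I*pi/3)  exp(2*I*pi/3)   1               exp(-2*I*pi/3)  exp(2*I*pi/3) 
  chi_7          1             exp(-4*I*pi/9)  exp(-8*I*pi/9)  exp(2*I*pi/3)   exp(2*I*pi/9)   exp(-2*I*pi/9)  exp(-2*I*pi/3)  exp(8*I*pi/9)   exp(4*I*pi/9) 
  chi_8          1             exp(-2*I*pi/9)  exp(-4*I*pi/9)  exp(-2*I*pi/3)  exp(-8*I*pi/9)  exp(8*I*pi/9)   exp(2*I*pi/3)   exp(4*I*pi/9)   exp(2*I*pi/9) 

Spot check: chi_6(7) = zeta_9^(6*7) = zeta_9^42 = exp(-2*I*pi/3).

Details: Z/9Z is abelian, so all 9 irreducible complex representations are 1-dimensional. They are given by chi_k(m) = zeta_9^(k*m) for k = 0,...,8. Row orthogonality: sum_m chi_k(m) conj(chi_l(m)) = 9 * [k = l].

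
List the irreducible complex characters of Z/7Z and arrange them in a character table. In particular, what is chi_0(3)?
Character table of Z/7Z (irreps indexed chi_0,...,chi_6 with chi_k(m) = zeta_7^(k*m), zeta_7 = exp(2*pi*i/7)):
  irrep \ class  {0} (size 1)  {1} (size 1)    {2} (size 1)    {3} (size 1)    {4} (size 1)    {5} (size 1)    {6} (size 1)  
  chi_0          1             1               1               1               1               1               1             
  chi_1          1             exp(2*I*pi/7)   exp(4*I*pi/7)   exp(6*I*pi/7)   exp(-6*I*pi/7)  exp(-4*I*pi/7)  exp(-2*I*pi/7)
  chi_2          1             exp(4*I*pi/7)   exp(-6*I*pi/7)  exp(-2*I*pi/7)  exp(2*I*pi/7)   exp(6*I*pi/7)   exp(-4*I*pi/7)
  chi_3          1             exp(6*I*pi/7)   exp(-2*I*pi/7)  exp(4*I*pi/7)   exp(-4*I*pi/7)  exp(2*I*pi/7)   exp(-6*I*pi/7)
  chi_4          1             exp(-6*I*pi/7)  exp(2*I*pi/7)   exp(-4*I*pi/7)  exp(4*I*pi/7)   exp(-2*I*pi/7)  exp(6*I*pi/7) 
  chi_5          1             exp(-4*I*pi/7)  exp(6*I*pi/7)   exp(2*I*pi/7)   exp(-2*I*pi/7)  exp(-6*I*pi/7)  exp(4*I*pi/7) 
  chi_6          1             exp(-2*I*pi/7)  exp(-4*I*pi/7)  exp(-6*I*pi/7)  exp(6*I*pi/7)   exp(4*I*pi/7)   exp(2*I*pi/7) 

Spot check: chi_0(3) = zeta_7^(0*3) = zeta_7^0 = 1.

Working: Z/7Z is abelian, so all 7 irreducible complex representations are 1-dimensional. They are given by chi_k(m) = zeta_7^(k*m) for k = 0,...,6. Row orthogonality: sum_m chi_k(m) conj(chi_l(m)) = 7 * [k = l].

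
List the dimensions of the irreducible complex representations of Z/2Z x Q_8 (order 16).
Dimensions: 1, 1, 1, 1, 1, 1, 1, 1, 2, 2

Working: There are 10 irreducibles (= number of conjugacy classes). Their dimensions d_i satisfy sum d_i^2 = |G| = 16: 1 + 1 + 1 + 1 + 1 + 1 + 1 + 1 + 4 + 4 = 16. (For the product with Z/2Z: each of the 2 1-dim characters of Z/2Z tensors with each irrep of Q_8, giving 2 copies of each Q_8-dimension.)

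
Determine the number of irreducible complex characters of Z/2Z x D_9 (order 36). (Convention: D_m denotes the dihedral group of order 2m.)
12

Reasoning: The number of irreducible complex representations of a finite group equals its number of conjugacy classes. For a direct product, #classes(G x H) = #classes(G) * #classes(H). Z/2Z has 2 classes (abelian), D_9 has 6 classes, so 2 * 6 = 12, so Z/2Z x D_9 (order 36) has exactly 12 irreducible complex representations.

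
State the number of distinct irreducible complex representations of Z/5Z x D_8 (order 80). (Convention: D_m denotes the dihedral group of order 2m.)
35

Argument: The number of irreducible complex representations of a finite group equals its number of conjugacy classes. For a direct product, #classes(G x H) = #classes(G) * #classes(H). Z/5Z has 5 classes (abelian), D_8 has 7 classes, so 5 * 7 = 35, so Z/5Z x D_8 (order 80) has exactly 35 irreducible complex representations.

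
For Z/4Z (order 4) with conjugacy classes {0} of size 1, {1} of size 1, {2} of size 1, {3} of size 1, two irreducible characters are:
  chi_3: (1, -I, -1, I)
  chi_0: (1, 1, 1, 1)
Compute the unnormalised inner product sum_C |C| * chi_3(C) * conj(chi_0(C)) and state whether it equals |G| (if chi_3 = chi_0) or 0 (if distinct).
Sum = 0; so <chi_3, chi_0> = 0 (distinct irreducibles are orthogonal).

Derivation: Compute term by term over conjugacy classes (|C| * chi_3(C) * conj(chi_0(C))):
  1*(1)*conj(1) + 1*(-I)*conj(1) + 1*(-1)*conj(1) + 1*(I)*conj(1)
  = (1) + (-I) + (-1) + (I)
  = 0.
(Exp terms are combined using exp(i*s)*conj(exp(i*t)) = exp(i*(s-t)), and sums of them are collapsed using the identity that for every m > 1 the m distinct m-th roots of unity sum to 0, e.g. 1 + exp(2*I*pi/3) + exp(-2*I*pi/3) = 0.)
Dividing by |G| = 4 gives 0/4 = 0, matching the row-orthogonality relation <chi_3, chi_0> = [chi_3 = chi_0].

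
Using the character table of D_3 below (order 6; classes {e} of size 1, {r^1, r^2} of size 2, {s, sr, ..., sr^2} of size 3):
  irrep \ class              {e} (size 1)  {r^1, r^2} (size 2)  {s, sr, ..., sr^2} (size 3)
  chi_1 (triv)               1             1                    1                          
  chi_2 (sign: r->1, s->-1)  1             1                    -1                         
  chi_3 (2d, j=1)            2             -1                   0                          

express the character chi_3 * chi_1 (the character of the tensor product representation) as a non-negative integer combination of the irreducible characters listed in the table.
chi_3 tensor chi_1 = chi_3 (all other irreducibles have multiplicity 0).

The character of a tensor product is the pointwise product (chi_3 * chi_1)(C) = chi_3(C) * chi_1(C):
  {e}: (2)*(1), {r^1, r^2}: (-1)*(1), {s, sr, ..., sr^2}: (0)*(1)
so (chi_3 * chi_1) takes values
  {e} -> 2, {r^1, r^2} -> -1, {s, sr, ..., sr^2} -> 0.
Now take the inner product of this character with each irreducible chi from the table, <chi_3*chi_1, chi> = (1/6) sum_C |C| (chi_3*chi_1)(C) conj(chi(C)):
  <chi_3*chi_1, chi_1> = (1/6)[1*(2)*conj(1) + 2*(-1)*conj(1) + 3*(0)*conj(1)]
      = (1/6)[(2) + (-2) + (0)] = 0/6 = 0
  <chi_3*chi_1, chi_2> = (1/6)[1*(2)*conj(1) + 2*(-1)*conj(1) + 3*(0)*conj(-1)]
      = (1/6)[(2) + (-2) + (0)] = 0/6 = 0
  <chi_3*chi_1, chi_3> = (1/6)[1*(2)*conj(2) + 2*(-1)*conj(-1) + 3*(0)*conj(0)]
      = (1/6)[(4) + (2) + (0)] = 6/6 = 1
Hence the multiplicities are chi_3: 1. Dimension check: dim(chi_3)*dim(chi_1) = 2*1 = 2 and sum (mult * dim) = 1*2 = 2.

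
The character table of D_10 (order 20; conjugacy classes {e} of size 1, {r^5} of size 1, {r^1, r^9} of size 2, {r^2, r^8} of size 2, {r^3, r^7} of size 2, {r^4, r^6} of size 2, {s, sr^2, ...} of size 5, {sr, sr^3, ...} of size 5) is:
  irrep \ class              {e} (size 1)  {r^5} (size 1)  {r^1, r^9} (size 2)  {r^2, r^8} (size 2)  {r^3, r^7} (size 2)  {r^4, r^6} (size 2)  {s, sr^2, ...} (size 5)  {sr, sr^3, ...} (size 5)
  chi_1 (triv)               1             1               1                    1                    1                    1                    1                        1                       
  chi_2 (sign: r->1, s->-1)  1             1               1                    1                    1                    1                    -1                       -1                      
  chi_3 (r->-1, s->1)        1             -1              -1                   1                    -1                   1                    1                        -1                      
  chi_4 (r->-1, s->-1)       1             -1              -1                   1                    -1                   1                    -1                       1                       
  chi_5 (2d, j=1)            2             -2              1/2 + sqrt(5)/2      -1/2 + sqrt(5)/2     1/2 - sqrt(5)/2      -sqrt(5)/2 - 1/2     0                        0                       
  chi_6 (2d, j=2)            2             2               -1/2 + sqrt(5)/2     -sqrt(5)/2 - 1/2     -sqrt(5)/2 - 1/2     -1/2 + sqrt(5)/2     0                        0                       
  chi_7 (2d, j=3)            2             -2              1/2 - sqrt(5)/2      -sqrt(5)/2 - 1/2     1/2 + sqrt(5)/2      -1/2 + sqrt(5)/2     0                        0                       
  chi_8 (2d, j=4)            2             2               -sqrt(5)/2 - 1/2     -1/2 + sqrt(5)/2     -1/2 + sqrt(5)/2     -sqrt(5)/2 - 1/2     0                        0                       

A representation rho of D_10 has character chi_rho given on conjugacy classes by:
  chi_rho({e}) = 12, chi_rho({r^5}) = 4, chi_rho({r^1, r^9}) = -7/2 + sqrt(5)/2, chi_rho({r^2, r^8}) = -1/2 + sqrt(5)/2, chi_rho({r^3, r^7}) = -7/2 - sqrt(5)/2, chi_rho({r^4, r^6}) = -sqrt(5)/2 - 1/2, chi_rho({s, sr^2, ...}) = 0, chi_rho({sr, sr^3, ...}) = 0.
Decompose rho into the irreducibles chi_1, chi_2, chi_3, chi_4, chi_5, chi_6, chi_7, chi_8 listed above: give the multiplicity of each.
Multiplicities: chi_1: 0, chi_2: 0, chi_3: 1, chi_4: 1, chi_5: 1, chi_6: 2, chi_7: 0, chi_8: 2.

Working: Use <chi_rho, chi> = (1/|G|) sum_C |C| * chi_rho(C) * conj(chi(C)) with |G| = 20 for each irreducible chi in the table:
  <chi_rho, chi_1> = (1/20)[1*(12)*conj(1) + 1*(4)*conj(1) + 2*(-7/2 + sqrt(5)/2)*conj(1) + 2*(-1/2 + sqrt(5)/2)*conj(1) + 2*(-7/2 - sqrt(5)/2)*conj(1) + 2*(-sqrt(5)/2 - 1/2)*conj(1) + 5*(0)*conj(1) + 5*(0)*conj(1)]
      = (1/20)[(12) + (4) + (-7 + sqrt(5)) + (-1 + sqrt(5)) + (-7 - sqrt(5)) + (-sqrt(5) - 1) + (0) + (0)] = 0/20 = 0
  <chi_rho, chi_2> = (1/20)[1*(12)*conj(1) + 1*(4)*conj(1) + 2*(-7/2 + sqrt(5)/2)*conj(1) + 2*(-1/2 + sqrt(5)/2)*conj(1) + 2*(-7/2 - sqrt(5)/2)*conj(1) + 2*(-sqrt(5)/2 - 1/2)*conj(1) + 5*(0)*conj(-1) + 5*(0)*conj(-1)]
      = (1/20)[(12) + (4) + (-7 + sqrt(5)) + (-1 + sqrt(5)) + (-7 - sqrt(5)) + (-sqrt(5) - 1) + (0) + (0)] = 0/20 = 0
  <chi_rho, chi_3> = (1/20)[1*(12)*conj(1) + 1*(4)*conj(-1) + 2*(-7/2 + sqrt(5)/2)*conj(-1) + 2*(-1/2 + sqrt(5)/2)*conj(1) + 2*(-7/2 - sqrt(5)/2)*conj(-1) + 2*(-sqrt(5)/2 - 1/2)*conj(1) + 5*(0)*conj(1) + 5*(0)*conj(-1)]
      = (1/20)[(12) + (-4) + (7 - sqrt(5)) + (-1 + sqrt(5)) + (sqrt(5) + 7) + (-sqrt(5) - 1) + (0) + (0)] = 20/20 = 1
  <chi_rho, chi_4> = (1/20)[1*(12)*conj(1) + 1*(4)*conj(-1) + 2*(-7/2 + sqrt(5)/2)*conj(-1) + 2*(-1/2 + sqrt(5)/2)*conj(1) + 2*(-7/2 - sqrt(5)/2)*conj(-1) + 2*(-sqrt(5)/2 - 1/2)*conj(1) + 5*(0)*conj(-1) + 5*(0)*conj(1)]
      = (1/20)[(12) + (-4) + (7 - sqrt(5)) + (-1 + sqrt(5)) + (sqrt(5) + 7) + (-sqrt(5) - 1) + (0) + (0)] = 20/20 = 1
  <chi_rho, chi_5> = (1/20)[1*(12)*conj(2) + 1*(4)*conj(-2) + 2*(-7/2 + sqrt(5)/2)*conj(1/2 + sqrt(5)/2) + 2*(-1/2 + sqrt(5)/2)*conj(-1/2 + sqrt(5)/2) + 2*(-7/2 - sqrt(5)/2)*conj(1/2 - sqrt(5)/2) + 2*(-sqrt(5)/2 - 1/2)*conj(-sqrt(5)/2 - 1/2) + 5*(0)*conj(0) + 5*(0)*conj(0)]
      = (1/20)[(24) + (-8) + (-3*sqrt(5) - 1) + (3 - sqrt(5)) + (-1 + 3*sqrt(5)) + (sqrt(5) + 3) + (0) + (0)] = 20/20 = 1
  <chi_rho, chi_6> = (1/20)[1*(12)*conj(2) + 1*(4)*conj(2) + 2*(-7/2 + sqrt(5)/2)*conj(-1/2 + sqrt(5)/2) + 2*(-1/2 + sqrt(5)/2)*conj(-sqrt(5)/2 - 1/2) + 2*(-7/2 - sqrt(5)/2)*conj(-sqrt(5)/2 - 1/2) + 2*(-sqrt(5)/2 - 1/2)*conj(-1/2 + sqrt(5)/2) + 5*(0)*conj(0) + 5*(0)*conj(0)]
      = (1/20)[(24) + (8) + (6 - 4*sqrt(5)) + (-2) + (6 + 4*sqrt(5)) + (-2) + (0) + (0)] = 40/20 = 2
  <chi_rho, chi_7> = (1/20)[1*(12)*conj(2) + 1*(4)*conj(-2) + 2*(-7/2 + sqrt(5)/2)*conj(1/2 - sqrt(5)/2) + 2*(-1/2 + sqrt(5)/2)*conj(-sqrt(5)/2 - 1/2) + 2*(-7/2 - sqrt(5)/2)*conj(1/2 + sqrt(5)/2) + 2*(-sqrt(5)/2 - 1/2)*conj(-1/2 + sqrt(5)/2) + 5*(0)*conj(0) + 5*(0)*conj(0)]
      = (1/20)[(24) + (-8) + (-6 + 4*sqrt(5)) + (-2) + (-4*sqrt(5) - 6) + (-2) + (0) + (0)] = 0/20 = 0
  <chi_rho, chi_8> = (1/20)[1*(12)*conj(2) + 1*(4)*conj(2) + 2*(-7/2 + sqrt(5)/2)*conj(-sqrt(5)/2 - 1/2) + 2*(-1/2 + sqrt(5)/2)*conj(-1/2 + sqrt(5)/2) + 2*(-7/2 - sqrt(5)/2)*conj(-1/2 + sqrt(5)/2) + 2*(-sqrt(5)/2 - 1/2)*conj(-sqrt(5)/2 - 1/2) + 5*(0)*conj(0) + 5*(0)*conj(0)]
      = (1/20)[(24) + (8) + (1 + 3*sqrt(5)) + (3 - sqrt(5)) + (1 - 3*sqrt(5)) + (sqrt(5) + 3) + (0) + (0)] = 40/20 = 2
Dimension check: dim(rho) = sum (mult * dim) = 0*1 + 0*1 + 1*1 + 1*1 + 1*2 + 2*2 + 0*2 + 2*2 = 12 = chi_rho(e) = 12.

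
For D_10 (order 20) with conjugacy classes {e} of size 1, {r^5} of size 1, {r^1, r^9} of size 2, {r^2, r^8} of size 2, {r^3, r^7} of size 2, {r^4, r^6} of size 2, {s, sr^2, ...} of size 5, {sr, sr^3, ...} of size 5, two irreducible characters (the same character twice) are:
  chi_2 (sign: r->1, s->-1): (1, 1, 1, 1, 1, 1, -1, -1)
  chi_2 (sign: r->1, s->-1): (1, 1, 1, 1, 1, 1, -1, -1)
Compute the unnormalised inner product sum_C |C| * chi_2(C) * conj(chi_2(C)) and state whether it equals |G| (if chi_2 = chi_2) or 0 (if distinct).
Sum = 20 = |G| = 20; so <chi_2, chi_2> = 1 (norm-1 confirms irreducibility).

Proof sketch: Compute term by term over conjugacy classes (|C| * chi_2(C) * conj(chi_2(C))):
  1*(1)*conj(1) + 1*(1)*conj(1) + 2*(1)*conj(1) + 2*(1)*conj(1) + 2*(1)*conj(1) + 2*(1)*conj(1) + 5*(-1)*conj(-1) + 5*(-1)*conj(-1)
  = (1) + (1) + (2) + (2) + (2) + (2) + (5) + (5)
  = 20.
Dividing by |G| = 20 gives 20/20 = 1, matching the row-orthogonality relation <chi_2, chi_2> = [chi_2 = chi_2].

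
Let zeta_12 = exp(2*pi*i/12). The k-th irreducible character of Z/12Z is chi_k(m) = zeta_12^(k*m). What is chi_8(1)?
chi_8(1) = zeta_12^8 = exp(-2*I*pi/3)

Explanation: chi_8(1) = zeta_12^(8*1) = zeta_12^8. Since zeta_12^12 = 1, this equals zeta_12^8 = exp(2*pi*i*8/12) = exp(-2*I*pi/3).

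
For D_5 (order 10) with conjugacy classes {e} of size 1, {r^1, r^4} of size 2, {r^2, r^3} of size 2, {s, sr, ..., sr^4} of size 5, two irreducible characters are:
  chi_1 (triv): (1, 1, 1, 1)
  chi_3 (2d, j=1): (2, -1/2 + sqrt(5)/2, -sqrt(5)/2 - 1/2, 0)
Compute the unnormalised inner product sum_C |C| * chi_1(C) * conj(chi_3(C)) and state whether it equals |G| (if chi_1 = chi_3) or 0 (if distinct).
Sum = 0; so <chi_1, chi_3> = 0 (distinct irreducibles are orthogonal).

Details: Compute term by term over conjugacy classes (|C| * chi_1(C) * conj(chi_3(C))):
  1*(1)*conj(2) + 2*(1)*conj(-1/2 + sqrt(5)/2) + 2*(1)*conj(-sqrt(5)/2 - 1/2) + 5*(1)*conj(0)
  = (2) + (-1 + sqrt(5)) + (-sqrt(5) - 1) + (0)
  = 0.
Dividing by |G| = 10 gives 0/10 = 0, matching the row-orthogonality relation <chi_1, chi_3> = [chi_1 = chi_3].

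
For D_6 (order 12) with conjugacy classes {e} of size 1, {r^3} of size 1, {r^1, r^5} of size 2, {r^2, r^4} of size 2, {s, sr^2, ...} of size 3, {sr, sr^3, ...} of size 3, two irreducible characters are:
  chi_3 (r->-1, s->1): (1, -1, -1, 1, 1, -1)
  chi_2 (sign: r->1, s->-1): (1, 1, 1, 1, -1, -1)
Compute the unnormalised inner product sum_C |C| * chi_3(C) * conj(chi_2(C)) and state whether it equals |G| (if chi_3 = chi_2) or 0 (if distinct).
Sum = 0; so <chi_3, chi_2> = 0 (distinct irreducibles are orthogonal).

Why: Compute term by term over conjugacy classes (|C| * chi_3(C) * conj(chi_2(C))):
  1*(1)*conj(1) + 1*(-1)*conj(1) + 2*(-1)*conj(1) + 2*(1)*conj(1) + 3*(1)*conj(-1) + 3*(-1)*conj(-1)
  = (1) + (-1) + (-2) + (2) + (-3) + (3)
  = 0.
Dividing by |G| = 12 gives 0/12 = 0, matching the row-orthogonality relation <chi_3, chi_2> = [chi_3 = chi_2].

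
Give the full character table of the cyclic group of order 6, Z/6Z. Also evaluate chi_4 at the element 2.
Character table of Z/6Z (irreps indexed chi_0,...,chi_5 with chi_k(m) = zeta_6^(k*m), zeta_6 = exp(2*pi*i/6)):
  irrep \ class  {0} (size 1)  {1} (size 1)    {2} (size 1)    {3} (size 1)  {4} (size 1)    {5} (size 1)  
  chi_0          1             1               1               1             1               1             
  chi_1          1             exp(I*pi/3)     exp(2*I*pi/3)   -1            exp(-2*I*pi/3)  exp(-I*pi/3)  
  chi_2          1             exp(2*I*pi/3)   exp(-2*I*pi/3)  1             exp(2*I*pi/3)   exp(-2*I*pi/3)
  chi_3          1             -1              1               -1            1               -1            
  chi_4          1             exp(-2*I*pi/3)  exp(2*I*pi/3)   1             exp(-2*I*pi/3)  exp(2*I*pi/3) 
  chi_5          1             exp(-I*pi/3)    exp(-2*I*pi/3)  -1            exp(2*I*pi/3)   exp(I*pi/3)   

Spot check: chi_4(2) = zeta_6^(4*2) = zeta_6^8 = exp(2*I*pi/3).

Reasoning: Z/6Z is abelian, so all 6 irreducible complex representations are 1-dimensional. They are given by chi_k(m) = zeta_6^(k*m) for k = 0,...,5. Row orthogonality: sum_m chi_k(m) conj(chi_l(m)) = 6 * [k = l].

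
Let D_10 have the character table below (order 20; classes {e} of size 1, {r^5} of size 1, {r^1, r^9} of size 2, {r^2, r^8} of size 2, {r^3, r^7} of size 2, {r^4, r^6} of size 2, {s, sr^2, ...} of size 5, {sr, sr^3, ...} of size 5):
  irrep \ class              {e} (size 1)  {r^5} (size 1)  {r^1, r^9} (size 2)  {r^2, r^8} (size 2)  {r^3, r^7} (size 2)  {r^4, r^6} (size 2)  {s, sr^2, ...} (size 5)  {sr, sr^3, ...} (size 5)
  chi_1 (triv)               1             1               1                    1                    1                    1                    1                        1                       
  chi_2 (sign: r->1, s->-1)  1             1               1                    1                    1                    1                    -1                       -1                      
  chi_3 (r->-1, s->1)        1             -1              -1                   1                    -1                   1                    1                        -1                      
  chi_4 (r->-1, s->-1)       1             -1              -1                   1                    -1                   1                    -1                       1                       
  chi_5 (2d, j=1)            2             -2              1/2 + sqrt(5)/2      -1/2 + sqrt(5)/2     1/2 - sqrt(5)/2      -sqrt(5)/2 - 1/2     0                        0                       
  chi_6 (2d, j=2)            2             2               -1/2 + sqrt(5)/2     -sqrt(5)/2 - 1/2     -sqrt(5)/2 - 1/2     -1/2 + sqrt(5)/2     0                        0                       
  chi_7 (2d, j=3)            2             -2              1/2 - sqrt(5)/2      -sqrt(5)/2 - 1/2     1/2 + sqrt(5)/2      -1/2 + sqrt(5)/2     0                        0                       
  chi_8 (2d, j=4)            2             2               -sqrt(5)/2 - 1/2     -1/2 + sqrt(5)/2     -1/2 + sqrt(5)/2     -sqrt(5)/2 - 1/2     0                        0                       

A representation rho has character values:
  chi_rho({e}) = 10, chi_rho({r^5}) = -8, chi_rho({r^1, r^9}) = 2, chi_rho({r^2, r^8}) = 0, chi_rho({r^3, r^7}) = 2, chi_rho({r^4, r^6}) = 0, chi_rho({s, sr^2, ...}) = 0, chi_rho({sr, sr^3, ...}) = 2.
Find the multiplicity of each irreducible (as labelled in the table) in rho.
Multiplicities: chi_1: 1, chi_2: 0, chi_3: 0, chi_4: 1, chi_5: 2, chi_6: 0, chi_7: 2, chi_8: 0.

Argument: Use <chi_rho, chi> = (1/|G|) sum_C |C| * chi_rho(C) * conj(chi(C)) with |G| = 20 for each irreducible chi in the table:
  <chi_rho, chi_1> = (1/20)[1*(10)*conj(1) + 1*(-8)*conj(1) + 2*(2)*conj(1) + 2*(0)*conj(1) + 2*(2)*conj(1) + 2*(0)*conj(1) + 5*(0)*conj(1) + 5*(2)*conj(1)]
      = (1/20)[(10) + (-8) + (4) + (0) + (4) + (0) + (0) + (10)] = 20/20 = 1
  <chi_rho, chi_2> = (1/20)[1*(10)*conj(1) + 1*(-8)*conj(1) + 2*(2)*conj(1) + 2*(0)*conj(1) + 2*(2)*conj(1) + 2*(0)*conj(1) + 5*(0)*conj(-1) + 5*(2)*conj(-1)]
      = (1/20)[(10) + (-8) + (4) + (0) + (4) + (0) + (0) + (-10)] = 0/20 = 0
  <chi_rho, chi_3> = (1/20)[1*(10)*conj(1) + 1*(-8)*conj(-1) + 2*(2)*conj(-1) + 2*(0)*conj(1) + 2*(2)*conj(-1) + 2*(0)*conj(1) + 5*(0)*conj(1) + 5*(2)*conj(-1)]
      = (1/20)[(10) + (8) + (-4) + (0) + (-4) + (0) + (0) + (-10)] = 0/20 = 0
  <chi_rho, chi_4> = (1/20)[1*(10)*conj(1) + 1*(-8)*conj(-1) + 2*(2)*conj(-1) + 2*(0)*conj(1) + 2*(2)*conj(-1) + 2*(0)*conj(1) + 5*(0)*conj(-1) + 5*(2)*conj(1)]
      = (1/20)[(10) + (8) + (-4) + (0) + (-4) + (0) + (0) + (10)] = 20/20 = 1
  <chi_rho, chi_5> = (1/20)[1*(10)*conj(2) + 1*(-8)*conj(-2) + 2*(2)*conj(1/2 + sqrt(5)/2) + 2*(0)*conj(-1/2 + sqrt(5)/2) + 2*(2)*conj(1/2 - sqrt(5)/2) + 2*(0)*conj(-sqrt(5)/2 - 1/2) + 5*(0)*conj(0) + 5*(2)*conj(0)]
      = (1/20)[(20) + (16) + (2 + 2*sqrt(5)) + (0) + (2 - 2*sqrt(5)) + (0) + (0) + (0)] = 40/20 = 2
  <chi_rho, chi_6> = (1/20)[1*(10)*conj(2) + 1*(-8)*conj(2) + 2*(2)*conj(-1/2 + sqrt(5)/2) + 2*(0)*conj(-sqrt(5)/2 - 1/2) + 2*(2)*conj(-sqrt(5)/2 - 1/2) + 2*(0)*conj(-1/2 + sqrt(5)/2) + 5*(0)*conj(0) + 5*(2)*conj(0)]
      = (1/20)[(20) + (-16) + (-2 + 2*sqrt(5)) + (0) + (-2*sqrt(5) - 2) + (0) + (0) + (0)] = 0/20 = 0
  <chi_rho, chi_7> = (1/20)[1*(10)*conj(2) + 1*(-8)*conj(-2) + 2*(2)*conj(1/2 - sqrt(5)/2) + 2*(0)*conj(-sqrt(5)/2 - 1/2) + 2*(2)*conj(1/2 + sqrt(5)/2) + 2*(0)*conj(-1/2 + sqrt(5)/2) + 5*(0)*conj(0) + 5*(2)*conj(0)]
      = (1/20)[(20) + (16) + (2 - 2*sqrt(5)) + (0) + (2 + 2*sqrt(5)) + (0) + (0) + (0)] = 40/20 = 2
  <chi_rho, chi_8> = (1/20)[1*(10)*conj(2) + 1*(-8)*conj(2) + 2*(2)*conj(-sqrt(5)/2 - 1/2) + 2*(0)*conj(-1/2 + sqrt(5)/2) + 2*(2)*conj(-1/2 + sqrt(5)/2) + 2*(0)*conj(-sqrt(5)/2 - 1/2) + 5*(0)*conj(0) + 5*(2)*conj(0)]
      = (1/20)[(20) + (-16) + (-2*sqrt(5) - 2) + (0) + (-2 + 2*sqrt(5)) + (0) + (0) + (0)] = 0/20 = 0
Dimension check: dim(rho) = sum (mult * dim) = 1*1 + 0*1 + 0*1 + 1*1 + 2*2 + 0*2 + 2*2 + 0*2 = 10 = chi_rho(e) = 10.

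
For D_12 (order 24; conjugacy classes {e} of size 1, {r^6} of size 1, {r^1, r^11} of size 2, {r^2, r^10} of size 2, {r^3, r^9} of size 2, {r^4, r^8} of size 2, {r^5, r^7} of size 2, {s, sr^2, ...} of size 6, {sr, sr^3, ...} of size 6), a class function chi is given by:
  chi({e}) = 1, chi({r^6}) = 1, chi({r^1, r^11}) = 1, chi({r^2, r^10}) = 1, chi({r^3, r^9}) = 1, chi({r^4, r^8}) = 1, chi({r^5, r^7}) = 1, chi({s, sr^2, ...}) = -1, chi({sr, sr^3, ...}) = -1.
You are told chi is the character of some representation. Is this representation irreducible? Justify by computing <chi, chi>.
Irreducible: <chi, chi> = 1.

Argument: <chi, chi> = (1/|G|) sum_C |C| * |chi(C)|^2 = (1/24)[1*|1|^2 + 1*|1|^2 + 2*|1|^2 + 2*|1|^2 + 2*|1|^2 + 2*|1|^2 + 2*|1|^2 + 6*|-1|^2 + 6*|-1|^2]
  = (1/24)[(1) + (1) + (2) + (2) + (2) + (2) + (2) + (6) + (6)] = 24/24 = 1.
A character is irreducible iff <chi, chi> = 1, so this representation is irreducible.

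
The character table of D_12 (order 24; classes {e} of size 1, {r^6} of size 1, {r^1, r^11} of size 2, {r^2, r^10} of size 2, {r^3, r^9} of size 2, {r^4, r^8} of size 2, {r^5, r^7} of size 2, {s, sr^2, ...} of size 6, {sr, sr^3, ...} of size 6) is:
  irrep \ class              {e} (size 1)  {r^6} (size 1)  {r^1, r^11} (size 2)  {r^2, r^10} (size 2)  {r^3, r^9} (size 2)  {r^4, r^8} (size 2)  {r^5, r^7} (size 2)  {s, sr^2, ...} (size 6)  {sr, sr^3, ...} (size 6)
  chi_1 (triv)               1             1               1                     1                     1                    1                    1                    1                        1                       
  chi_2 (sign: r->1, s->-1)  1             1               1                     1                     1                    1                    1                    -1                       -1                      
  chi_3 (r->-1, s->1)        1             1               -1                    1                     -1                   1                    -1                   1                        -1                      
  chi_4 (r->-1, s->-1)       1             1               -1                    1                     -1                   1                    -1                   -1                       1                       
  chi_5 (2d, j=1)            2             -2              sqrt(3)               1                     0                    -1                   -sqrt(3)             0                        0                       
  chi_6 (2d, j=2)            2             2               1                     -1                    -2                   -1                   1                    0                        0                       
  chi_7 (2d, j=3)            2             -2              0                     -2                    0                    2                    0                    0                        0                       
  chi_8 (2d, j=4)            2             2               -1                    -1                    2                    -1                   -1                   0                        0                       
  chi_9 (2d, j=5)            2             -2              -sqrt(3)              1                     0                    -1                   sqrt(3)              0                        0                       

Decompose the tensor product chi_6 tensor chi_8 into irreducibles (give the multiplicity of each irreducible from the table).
chi_6 tensor chi_8 = chi_3 + chi_4 + chi_6 (all other irreducibles have multiplicity 0).

Argument: The character of a tensor product is the pointwise product (chi_6 * chi_8)(C) = chi_6(C) * chi_8(C):
  {e}: (2)*(2), {r^6}: (2)*(2), {r^1, r^11}: (1)*(-1), {r^2, r^10}: (-1)*(-1), {r^3, r^9}: (-2)*(2), {r^4, r^8}: (-1)*(-1), {r^5, r^7}: (1)*(-1), {s, sr^2, ...}: (0)*(0), {sr, sr^3, ...}: (0)*(0)
so (chi_6 * chi_8) takes values
  {e} -> 4, {r^6} -> 4, {r^1, r^11} -> -1, {r^2, r^10} -> 1, {r^3, r^9} -> -4, {r^4, r^8} -> 1, {r^5, r^7} -> -1, {s, sr^2, ...} -> 0, {sr, sr^3, ...} -> 0.
Now take the inner product of this character with each irreducible chi from the table, <chi_6*chi_8, chi> = (1/24) sum_C |C| (chi_6*chi_8)(C) conj(chi(C)):
  <chi_6*chi_8, chi_1> = (1/24)[1*(4)*conj(1) + 1*(4)*conj(1) + 2*(-1)*conj(1) + 2*(1)*conj(1) + 2*(-4)*conj(1) + 2*(1)*conj(1) + 2*(-1)*conj(1) + 6*(0)*conj(1) + 6*(0)*conj(1)]
      = (1/24)[(4) + (4) + (-2) + (2) + (-8) + (2) + (-2) + (0) + (0)] = 0/24 = 0
  <chi_6*chi_8, chi_2> = (1/24)[1*(4)*conj(1) + 1*(4)*conj(1) + 2*(-1)*conj(1) + 2*(1)*conj(1) + 2*(-4)*conj(1) + 2*(1)*conj(1) + 2*(-1)*conj(1) + 6*(0)*conj(-1) + 6*(0)*conj(-1)]
      = (1/24)[(4) + (4) + (-2) + (2) + (-8) + (2) + (-2) + (0) + (0)] = 0/24 = 0
  <chi_6*chi_8, chi_3> = (1/24)[1*(4)*conj(1) + 1*(4)*conj(1) + 2*(-1)*conj(-1) + 2*(1)*conj(1) + 2*(-4)*conj(-1) + 2*(1)*conj(1) + 2*(-1)*conj(-1) + 6*(0)*conj(1) + 6*(0)*conj(-1)]
      = (1/24)[(4) + (4) + (2) + (2) + (8) + (2) + (2) + (0) + (0)] = 24/24 = 1
  <chi_6*chi_8, chi_4> = (1/24)[1*(4)*conj(1) + 1*(4)*conj(1) + 2*(-1)*conj(-1) + 2*(1)*conj(1) + 2*(-4)*conj(-1) + 2*(1)*conj(1) + 2*(-1)*conj(-1) + 6*(0)*conj(-1) + 6*(0)*conj(1)]
      = (1/24)[(4) + (4) + (2) + (2) + (8) + (2) + (2) + (0) + (0)] = 24/24 = 1
  <chi_6*chi_8, chi_5> = (1/24)[1*(4)*conj(2) + 1*(4)*conj(-2) + 2*(-1)*conj(sqrt(3)) + 2*(1)*conj(1) + 2*(-4)*conj(0) + 2*(1)*conj(-1) + 2*(-1)*conj(-sqrt(3)) + 6*(0)*conj(0) + 6*(0)*conj(0)]
      = (1/24)[(8) + (-8) + (-2*sqrt(3)) + (2) + (0) + (-2) + (2*sqrt(3)) + (0) + (0)] = 0/24 = 0
  <chi_6*chi_8, chi_6> = (1/24)[1*(4)*conj(2) + 1*(4)*conj(2) + 2*(-1)*conj(1) + 2*(1)*conj(-1) + 2*(-4)*conj(-2) + 2*(1)*conj(-1) + 2*(-1)*conj(1) + 6*(0)*conj(0) + 6*(0)*conj(0)]
      = (1/24)[(8) + (8) + (-2) + (-2) + (16) + (-2) + (-2) + (0) + (0)] = 24/24 = 1
  <chi_6*chi_8, chi_7> = (1/24)[1*(4)*conj(2) + 1*(4)*conj(-2) + 2*(-1)*conj(0) + 2*(1)*conj(-2) + 2*(-4)*conj(0) + 2*(1)*conj(2) + 2*(-1)*conj(0) + 6*(0)*conj(0) + 6*(0)*conj(0)]
      = (1/24)[(8) + (-8) + (0) + (-4) + (0) + (4) + (0) + (0) + (0)] = 0/24 = 0
  <chi_6*chi_8, chi_8> = (1/24)[1*(4)*conj(2) + 1*(4)*conj(2) + 2*(-1)*conj(-1) + 2*(1)*conj(-1) + 2*(-4)*conj(2) + 2*(1)*conj(-1) + 2*(-1)*conj(-1) + 6*(0)*conj(0) + 6*(0)*conj(0)]
      = (1/24)[(8) + (8) + (2) + (-2) + (-16) + (-2) + (2) + (0) + (0)] = 0/24 = 0
  <chi_6*chi_8, chi_9> = (1/24)[1*(4)*conj(2) + 1*(4)*conj(-2) + 2*(-1)*conj(-sqrt(3)) + 2*(1)*conj(1) + 2*(-4)*conj(0) + 2*(1)*conj(-1) + 2*(-1)*conj(sqrt(3)) + 6*(0)*conj(0) + 6*(0)*conj(0)]
      = (1/24)[(8) + (-8) + (2*sqrt(3)) + (2) + (0) + (-2) + (-2*sqrt(3)) + (0) + (0)] = 0/24 = 0
Hence the multiplicities are chi_3: 1, chi_4: 1, chi_6: 1. Dimension check: dim(chi_6)*dim(chi_8) = 2*2 = 4 and sum (mult * dim) = 1*1 + 1*1 + 1*2 = 4.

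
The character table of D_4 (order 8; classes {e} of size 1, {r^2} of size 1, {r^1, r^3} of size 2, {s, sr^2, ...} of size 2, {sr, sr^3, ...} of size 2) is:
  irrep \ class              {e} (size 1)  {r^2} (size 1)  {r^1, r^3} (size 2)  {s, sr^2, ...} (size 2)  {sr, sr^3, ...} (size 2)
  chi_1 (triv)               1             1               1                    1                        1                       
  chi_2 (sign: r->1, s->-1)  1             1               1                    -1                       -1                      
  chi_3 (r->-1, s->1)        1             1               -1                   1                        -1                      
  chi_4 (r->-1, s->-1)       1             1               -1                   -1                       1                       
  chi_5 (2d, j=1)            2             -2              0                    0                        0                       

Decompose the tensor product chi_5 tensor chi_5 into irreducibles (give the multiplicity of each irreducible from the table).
chi_5 tensor chi_5 = chi_1 + chi_2 + chi_3 + chi_4 (all other irreducibles have multiplicity 0).

Argument: The character of a tensor product is the pointwise product (chi_5 * chi_5)(C) = chi_5(C) * chi_5(C):
  {e}: (2)*(2), {r^2}: (-2)*(-2), {r^1, r^3}: (0)*(0), {s, sr^2, ...}: (0)*(0), {sr, sr^3, ...}: (0)*(0)
so (chi_5 * chi_5) takes values
  {e} -> 4, {r^2} -> 4, {r^1, r^3} -> 0, {s, sr^2, ...} -> 0, {sr, sr^3, ...} -> 0.
Now take the inner product of this character with each irreducible chi from the table, <chi_5*chi_5, chi> = (1/8) sum_C |C| (chi_5*chi_5)(C) conj(chi(C)):
  <chi_5*chi_5, chi_1> = (1/8)[1*(4)*conj(1) + 1*(4)*conj(1) + 2*(0)*conj(1) + 2*(0)*conj(1) + 2*(0)*conj(1)]
      = (1/8)[(4) + (4) + (0) + (0) + (0)] = 8/8 = 1
  <chi_5*chi_5, chi_2> = (1/8)[1*(4)*conj(1) + 1*(4)*conj(1) + 2*(0)*conj(1) + 2*(0)*conj(-1) + 2*(0)*conj(-1)]
      = (1/8)[(4) + (4) + (0) + (0) + (0)] = 8/8 = 1
  <chi_5*chi_5, chi_3> = (1/8)[1*(4)*conj(1) + 1*(4)*conj(1) + 2*(0)*conj(-1) + 2*(0)*conj(1) + 2*(0)*conj(-1)]
      = (1/8)[(4) + (4) + (0) + (0) + (0)] = 8/8 = 1
  <chi_5*chi_5, chi_4> = (1/8)[1*(4)*conj(1) + 1*(4)*conj(1) + 2*(0)*conj(-1) + 2*(0)*conj(-1) + 2*(0)*conj(1)]
      = (1/8)[(4) + (4) + (0) + (0) + (0)] = 8/8 = 1
  <chi_5*chi_5, chi_5> = (1/8)[1*(4)*conj(2) + 1*(4)*conj(-2) + 2*(0)*conj(0) + 2*(0)*conj(0) + 2*(0)*conj(0)]
      = (1/8)[(8) + (-8) + (0) + (0) + (0)] = 0/8 = 0
Hence the multiplicities are chi_1: 1, chi_2: 1, chi_3: 1, chi_4: 1. Dimension check: dim(chi_5)*dim(chi_5) = 2*2 = 4 and sum (mult * dim) = 1*1 + 1*1 + 1*1 + 1*1 = 4.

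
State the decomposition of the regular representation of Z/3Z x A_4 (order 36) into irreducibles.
Each irreducible V_i of dimension d_i appears with multiplicity d_i, i.e. rho_reg = (direct sum over all irreducibles V_i) d_i V_i. The irreducible dimensions for Z/3Z x A_4 are 1, 1, 1, 1, 1, 1, 1, 1, 1, 3, 3, 3: 9 irreducibles of dimension 1, each with multiplicity 1; 3 irreducibles of dimension 3, each with multiplicity 3. Total dimension 9*1*1 + 3*3*3 = 36 = |G|.

Why: General theorem: in the regular representation of a finite group G, each irreducible appears with multiplicity equal to its dimension. Check: dim(rho_reg) = sum d_i^2 = 1 + 1 + 1 + 1 + 1 + 1 + 1 + 1 + 1 + 9 + 9 + 9 = 36 = |G|.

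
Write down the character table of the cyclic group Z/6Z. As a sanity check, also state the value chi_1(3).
Character table of Z/6Z (irreps indexed chi_0,...,chi_5 with chi_k(m) = zeta_6^(k*m), zeta_6 = exp(2*pi*i/6)):
  irrep \ class  {0} (size 1)  {1} (size 1)    {2} (size 1)    {3} (size 1)  {4} (size 1)    {5} (size 1)  
  chi_0          1             1               1               1             1               1             
  chi_1          1             exp(I*pi/3)     exp(2*I*pi/3)   -1            exp(-2*I*pi/3)  exp(-I*pi/3)  
  chi_2          1             exp(2*I*pi/3)   exp(-2*I*pi/3)  1             exp(2*I*pi/3)   exp(-2*I*pi/3)
  chi_3          1             -1              1               -1            1               -1            
  chi_4          1             exp(-2*I*pi/3)  exp(2*I*pi/3)   1             exp(-2*I*pi/3)  exp(2*I*pi/3) 
  chi_5          1             exp(-I*pi/3)    exp(-2*I*pi/3)  -1            exp(2*I*pi/3)   exp(I*pi/3)   

Spot check: chi_1(3) = zeta_6^(1*3) = zeta_6^3 = -1.

Argument: Z/6Z is abelian, so all 6 irreducible complex representations are 1-dimensional. They are given by chi_k(m) = zeta_6^(k*m) for k = 0,...,5. Row orthogonality: sum_m chi_k(m) conj(chi_l(m)) = 6 * [k = l].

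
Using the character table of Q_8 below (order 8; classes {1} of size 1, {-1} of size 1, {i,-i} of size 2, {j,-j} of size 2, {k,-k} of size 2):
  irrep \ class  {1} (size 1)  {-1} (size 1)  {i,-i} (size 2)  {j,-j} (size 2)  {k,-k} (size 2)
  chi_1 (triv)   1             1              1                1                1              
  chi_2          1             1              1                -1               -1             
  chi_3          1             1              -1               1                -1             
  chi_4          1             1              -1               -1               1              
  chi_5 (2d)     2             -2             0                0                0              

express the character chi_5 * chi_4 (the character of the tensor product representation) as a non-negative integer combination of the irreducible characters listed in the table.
chi_5 tensor chi_4 = chi_5 (all other irreducibles have multiplicity 0).

Derivation: The character of a tensor product is the pointwise product (chi_5 * chi_4)(C) = chi_5(C) * chi_4(C):
  {1}: (2)*(1), {-1}: (-2)*(1), {i,-i}: (0)*(-1), {j,-j}: (0)*(-1), {k,-k}: (0)*(1)
so (chi_5 * chi_4) takes values
  {1} -> 2, {-1} -> -2, {i,-i} -> 0, {j,-j} -> 0, {k,-k} -> 0.
Now take the inner product of this character with each irreducible chi from the table, <chi_5*chi_4, chi> = (1/8) sum_C |C| (chi_5*chi_4)(C) conj(chi(C)):
  <chi_5*chi_4, chi_1> = (1/8)[1*(2)*conj(1) + 1*(-2)*conj(1) + 2*(0)*conj(1) + 2*(0)*conj(1) + 2*(0)*conj(1)]
      = (1/8)[(2) + (-2) + (0) + (0) + (0)] = 0/8 = 0
  <chi_5*chi_4, chi_2> = (1/8)[1*(2)*conj(1) + 1*(-2)*conj(1) + 2*(0)*conj(1) + 2*(0)*conj(-1) + 2*(0)*conj(-1)]
      = (1/8)[(2) + (-2) + (0) + (0) + (0)] = 0/8 = 0
  <chi_5*chi_4, chi_3> = (1/8)[1*(2)*conj(1) + 1*(-2)*conj(1) + 2*(0)*conj(-1) + 2*(0)*conj(1) + 2*(0)*conj(-1)]
      = (1/8)[(2) + (-2) + (0) + (0) + (0)] = 0/8 = 0
  <chi_5*chi_4, chi_4> = (1/8)[1*(2)*conj(1) + 1*(-2)*conj(1) + 2*(0)*conj(-1) + 2*(0)*conj(-1) + 2*(0)*conj(1)]
      = (1/8)[(2) + (-2) + (0) + (0) + (0)] = 0/8 = 0
  <chi_5*chi_4, chi_5> = (1/8)[1*(2)*conj(2) + 1*(-2)*conj(-2) + 2*(0)*conj(0) + 2*(0)*conj(0) + 2*(0)*conj(0)]
      = (1/8)[(4) + (4) + (0) + (0) + (0)] = 8/8 = 1
Hence the multiplicities are chi_5: 1. Dimension check: dim(chi_5)*dim(chi_4) = 2*1 = 2 and sum (mult * dim) = 1*2 = 2.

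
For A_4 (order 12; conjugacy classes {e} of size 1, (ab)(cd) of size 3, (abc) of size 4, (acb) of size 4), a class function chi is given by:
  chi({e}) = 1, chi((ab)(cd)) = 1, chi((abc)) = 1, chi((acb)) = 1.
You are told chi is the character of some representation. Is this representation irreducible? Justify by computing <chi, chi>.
Irreducible: <chi, chi> = 1.

Reasoning: <chi, chi> = (1/|G|) sum_C |C| * |chi(C)|^2 = (1/12)[1*|1|^2 + 3*|1|^2 + 4*|1|^2 + 4*|1|^2]
  = (1/12)[(1) + (3) + (4) + (4)] = 12/12 = 1.
(Exp terms are combined using exp(i*s)*conj(exp(i*t)) = exp(i*(s-t)), and sums of them are collapsed using the identity that for every m > 1 the m distinct m-th roots of unity sum to 0, e.g. 1 + exp(2*I*pi/3) + exp(-2*I*pi/3) = 0.)
A character is irreducible iff <chi, chi> = 1, so this representation is irreducible.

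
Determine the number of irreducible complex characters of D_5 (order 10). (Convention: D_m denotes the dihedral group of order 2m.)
4

Details: The number of irreducible complex representations of a finite group equals its number of conjugacy classes. D_5 has 4 conjugacy classes ((n+3)/2 for n odd), so D_5 (order 10) has exactly 4 irreducible complex representations.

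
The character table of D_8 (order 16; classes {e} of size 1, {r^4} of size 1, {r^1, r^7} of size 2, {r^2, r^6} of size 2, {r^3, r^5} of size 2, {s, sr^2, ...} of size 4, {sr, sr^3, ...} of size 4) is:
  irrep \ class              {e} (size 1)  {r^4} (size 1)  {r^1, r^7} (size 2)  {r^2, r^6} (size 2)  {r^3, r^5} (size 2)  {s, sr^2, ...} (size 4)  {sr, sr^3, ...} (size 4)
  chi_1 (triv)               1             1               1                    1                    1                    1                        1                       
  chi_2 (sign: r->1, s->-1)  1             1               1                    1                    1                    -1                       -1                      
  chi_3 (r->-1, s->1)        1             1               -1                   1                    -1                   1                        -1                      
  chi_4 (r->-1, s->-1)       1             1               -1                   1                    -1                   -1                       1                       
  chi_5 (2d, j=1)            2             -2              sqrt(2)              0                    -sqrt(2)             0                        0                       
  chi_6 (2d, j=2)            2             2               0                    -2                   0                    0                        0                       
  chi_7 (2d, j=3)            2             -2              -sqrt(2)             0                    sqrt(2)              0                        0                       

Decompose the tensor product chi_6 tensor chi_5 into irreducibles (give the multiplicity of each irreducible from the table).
chi_6 tensor chi_5 = chi_5 + chi_7 (all other irreducibles have multiplicity 0).

Proof sketch: The character of a tensor product is the pointwise product (chi_6 * chi_5)(C) = chi_6(C) * chi_5(C):
  {e}: (2)*(2), {r^4}: (2)*(-2), {r^1, r^7}: (0)*(sqrt(2)), {r^2, r^6}: (-2)*(0), {r^3, r^5}: (0)*(-sqrt(2)), {s, sr^2, ...}: (0)*(0), {sr, sr^3, ...}: (0)*(0)
so (chi_6 * chi_5) takes values
  {e} -> 4, {r^4} -> -4, {r^1, r^7} -> 0, {r^2, r^6} -> 0, {r^3, r^5} -> 0, {s, sr^2, ...} -> 0, {sr, sr^3, ...} -> 0.
Now take the inner product of this character with each irreducible chi from the table, <chi_6*chi_5, chi> = (1/16) sum_C |C| (chi_6*chi_5)(C) conj(chi(C)):
  <chi_6*chi_5, chi_1> = (1/16)[1*(4)*conj(1) + 1*(-4)*conj(1) + 2*(0)*conj(1) + 2*(0)*conj(1) + 2*(0)*conj(1) + 4*(0)*conj(1) + 4*(0)*conj(1)]
      = (1/16)[(4) + (-4) + (0) + (0) + (0) + (0) + (0)] = 0/16 = 0
  <chi_6*chi_5, chi_2> = (1/16)[1*(4)*conj(1) + 1*(-4)*conj(1) + 2*(0)*conj(1) + 2*(0)*conj(1) + 2*(0)*conj(1) + 4*(0)*conj(-1) + 4*(0)*conj(-1)]
      = (1/16)[(4) + (-4) + (0) + (0) + (0) + (0) + (0)] = 0/16 = 0
  <chi_6*chi_5, chi_3> = (1/16)[1*(4)*conj(1) + 1*(-4)*conj(1) + 2*(0)*conj(-1) + 2*(0)*conj(1) + 2*(0)*conj(-1) + 4*(0)*conj(1) + 4*(0)*conj(-1)]
      = (1/16)[(4) + (-4) + (0) + (0) + (0) + (0) + (0)] = 0/16 = 0
  <chi_6*chi_5, chi_4> = (1/16)[1*(4)*conj(1) + 1*(-4)*conj(1) + 2*(0)*conj(-1) + 2*(0)*conj(1) + 2*(0)*conj(-1) + 4*(0)*conj(-1) + 4*(0)*conj(1)]
      = (1/16)[(4) + (-4) + (0) + (0) + (0) + (0) + (0)] = 0/16 = 0
  <chi_6*chi_5, chi_5> = (1/16)[1*(4)*conj(2) + 1*(-4)*conj(-2) + 2*(0)*conj(sqrt(2)) + 2*(0)*conj(0) + 2*(0)*conj(-sqrt(2)) + 4*(0)*conj(0) + 4*(0)*conj(0)]
      = (1/16)[(8) + (8) + (0) + (0) + (0) + (0) + (0)] = 16/16 = 1
  <chi_6*chi_5, chi_6> = (1/16)[1*(4)*conj(2) + 1*(-4)*conj(2) + 2*(0)*conj(0) + 2*(0)*conj(-2) + 2*(0)*conj(0) + 4*(0)*conj(0) + 4*(0)*conj(0)]
      = (1/16)[(8) + (-8) + (0) + (0) + (0) + (0) + (0)] = 0/16 = 0
  <chi_6*chi_5, chi_7> = (1/16)[1*(4)*conj(2) + 1*(-4)*conj(-2) + 2*(0)*conj(-sqrt(2)) + 2*(0)*conj(0) + 2*(0)*conj(sqrt(2)) + 4*(0)*conj(0) + 4*(0)*conj(0)]
      = (1/16)[(8) + (8) + (0) + (0) + (0) + (0) + (0)] = 16/16 = 1
Hence the multiplicities are chi_5: 1, chi_7: 1. Dimension check: dim(chi_6)*dim(chi_5) = 2*2 = 4 and sum (mult * dim) = 1*2 + 1*2 = 4.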